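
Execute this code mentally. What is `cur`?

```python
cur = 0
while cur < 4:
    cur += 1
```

Let's trace through this code step by step.

Initialize: cur = 0
Entering loop: while cur < 4:

After execution: cur = 4
4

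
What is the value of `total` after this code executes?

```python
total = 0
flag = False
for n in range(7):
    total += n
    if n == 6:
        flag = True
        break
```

Let's trace through this code step by step.

Initialize: total = 0
Initialize: flag = False
Entering loop: for n in range(7):

After execution: total = 21
21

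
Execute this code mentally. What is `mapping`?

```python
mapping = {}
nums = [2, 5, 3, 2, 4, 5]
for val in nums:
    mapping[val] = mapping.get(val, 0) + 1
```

Let's trace through this code step by step.

Initialize: mapping = {}
Initialize: nums = [2, 5, 3, 2, 4, 5]
Entering loop: for val in nums:

After execution: mapping = {2: 2, 5: 2, 3: 1, 4: 1}
{2: 2, 5: 2, 3: 1, 4: 1}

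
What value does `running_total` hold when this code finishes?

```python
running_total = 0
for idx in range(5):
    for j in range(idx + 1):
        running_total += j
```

Let's trace through this code step by step.

Initialize: running_total = 0
Entering loop: for idx in range(5):

After execution: running_total = 20
20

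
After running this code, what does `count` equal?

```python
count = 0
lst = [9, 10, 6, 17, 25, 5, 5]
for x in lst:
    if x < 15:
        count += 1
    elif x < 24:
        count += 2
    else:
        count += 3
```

Let's trace through this code step by step.

Initialize: count = 0
Initialize: lst = [9, 10, 6, 17, 25, 5, 5]
Entering loop: for x in lst:

After execution: count = 10
10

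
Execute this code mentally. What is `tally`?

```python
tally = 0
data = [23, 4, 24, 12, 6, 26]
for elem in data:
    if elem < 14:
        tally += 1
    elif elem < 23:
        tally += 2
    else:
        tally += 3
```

Let's trace through this code step by step.

Initialize: tally = 0
Initialize: data = [23, 4, 24, 12, 6, 26]
Entering loop: for elem in data:

After execution: tally = 12
12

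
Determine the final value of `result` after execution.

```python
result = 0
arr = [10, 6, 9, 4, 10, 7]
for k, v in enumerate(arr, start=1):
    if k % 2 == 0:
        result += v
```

Let's trace through this code step by step.

Initialize: result = 0
Initialize: arr = [10, 6, 9, 4, 10, 7]
Entering loop: for k, v in enumerate(arr, start=1):

After execution: result = 17
17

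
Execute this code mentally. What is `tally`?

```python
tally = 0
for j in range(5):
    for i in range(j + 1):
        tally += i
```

Let's trace through this code step by step.

Initialize: tally = 0
Entering loop: for j in range(5):

After execution: tally = 20
20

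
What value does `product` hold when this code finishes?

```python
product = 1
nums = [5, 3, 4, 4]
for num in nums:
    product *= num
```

Let's trace through this code step by step.

Initialize: product = 1
Initialize: nums = [5, 3, 4, 4]
Entering loop: for num in nums:

After execution: product = 240
240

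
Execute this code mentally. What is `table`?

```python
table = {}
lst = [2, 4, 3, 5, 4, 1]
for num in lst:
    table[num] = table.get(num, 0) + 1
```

Let's trace through this code step by step.

Initialize: table = {}
Initialize: lst = [2, 4, 3, 5, 4, 1]
Entering loop: for num in lst:

After execution: table = {2: 1, 4: 2, 3: 1, 5: 1, 1: 1}
{2: 1, 4: 2, 3: 1, 5: 1, 1: 1}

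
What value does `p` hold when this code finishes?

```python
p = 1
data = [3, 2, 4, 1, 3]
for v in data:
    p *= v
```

Let's trace through this code step by step.

Initialize: p = 1
Initialize: data = [3, 2, 4, 1, 3]
Entering loop: for v in data:

After execution: p = 72
72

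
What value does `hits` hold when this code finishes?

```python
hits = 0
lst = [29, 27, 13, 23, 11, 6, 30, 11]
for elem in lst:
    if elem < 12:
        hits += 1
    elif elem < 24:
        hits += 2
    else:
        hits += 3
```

Let's trace through this code step by step.

Initialize: hits = 0
Initialize: lst = [29, 27, 13, 23, 11, 6, 30, 11]
Entering loop: for elem in lst:

After execution: hits = 16
16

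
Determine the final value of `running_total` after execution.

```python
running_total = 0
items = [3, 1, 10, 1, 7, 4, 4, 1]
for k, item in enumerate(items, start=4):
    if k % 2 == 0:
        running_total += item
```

Let's trace through this code step by step.

Initialize: running_total = 0
Initialize: items = [3, 1, 10, 1, 7, 4, 4, 1]
Entering loop: for k, item in enumerate(items, start=4):

After execution: running_total = 24
24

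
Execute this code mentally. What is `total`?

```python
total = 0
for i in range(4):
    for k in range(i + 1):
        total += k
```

Let's trace through this code step by step.

Initialize: total = 0
Entering loop: for i in range(4):

After execution: total = 10
10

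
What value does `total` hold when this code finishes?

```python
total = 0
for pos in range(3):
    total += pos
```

Let's trace through this code step by step.

Initialize: total = 0
Entering loop: for pos in range(3):

After execution: total = 3
3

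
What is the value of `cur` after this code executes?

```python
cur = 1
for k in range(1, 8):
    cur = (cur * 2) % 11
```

Let's trace through this code step by step.

Initialize: cur = 1
Entering loop: for k in range(1, 8):

After execution: cur = 7
7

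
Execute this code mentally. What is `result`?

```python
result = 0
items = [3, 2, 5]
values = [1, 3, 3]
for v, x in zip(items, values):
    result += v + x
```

Let's trace through this code step by step.

Initialize: result = 0
Initialize: items = [3, 2, 5]
Initialize: values = [1, 3, 3]
Entering loop: for v, x in zip(items, values):

After execution: result = 17
17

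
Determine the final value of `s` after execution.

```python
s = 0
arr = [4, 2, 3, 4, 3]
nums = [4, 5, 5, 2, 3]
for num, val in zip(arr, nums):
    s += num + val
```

Let's trace through this code step by step.

Initialize: s = 0
Initialize: arr = [4, 2, 3, 4, 3]
Initialize: nums = [4, 5, 5, 2, 3]
Entering loop: for num, val in zip(arr, nums):

After execution: s = 35
35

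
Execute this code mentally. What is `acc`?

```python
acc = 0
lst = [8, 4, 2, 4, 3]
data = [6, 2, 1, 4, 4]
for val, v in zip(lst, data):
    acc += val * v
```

Let's trace through this code step by step.

Initialize: acc = 0
Initialize: lst = [8, 4, 2, 4, 3]
Initialize: data = [6, 2, 1, 4, 4]
Entering loop: for val, v in zip(lst, data):

After execution: acc = 86
86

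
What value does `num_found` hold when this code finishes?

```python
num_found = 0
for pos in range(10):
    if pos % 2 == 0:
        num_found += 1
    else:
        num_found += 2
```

Let's trace through this code step by step.

Initialize: num_found = 0
Entering loop: for pos in range(10):

After execution: num_found = 15
15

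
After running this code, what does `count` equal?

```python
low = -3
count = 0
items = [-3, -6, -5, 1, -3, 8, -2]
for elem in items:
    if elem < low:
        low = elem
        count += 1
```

Let's trace through this code step by step.

Initialize: low = -3
Initialize: count = 0
Initialize: items = [-3, -6, -5, 1, -3, 8, -2]
Entering loop: for elem in items:

After execution: count = 1
1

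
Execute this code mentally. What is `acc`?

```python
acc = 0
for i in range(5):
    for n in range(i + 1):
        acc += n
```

Let's trace through this code step by step.

Initialize: acc = 0
Entering loop: for i in range(5):

After execution: acc = 20
20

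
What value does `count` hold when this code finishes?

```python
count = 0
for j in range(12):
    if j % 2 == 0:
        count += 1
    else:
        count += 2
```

Let's trace through this code step by step.

Initialize: count = 0
Entering loop: for j in range(12):

After execution: count = 18
18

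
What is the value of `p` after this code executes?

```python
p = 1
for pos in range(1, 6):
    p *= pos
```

Let's trace through this code step by step.

Initialize: p = 1
Entering loop: for pos in range(1, 6):

After execution: p = 120
120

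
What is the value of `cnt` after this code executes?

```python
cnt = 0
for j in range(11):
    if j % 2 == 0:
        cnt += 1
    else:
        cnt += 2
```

Let's trace through this code step by step.

Initialize: cnt = 0
Entering loop: for j in range(11):

After execution: cnt = 16
16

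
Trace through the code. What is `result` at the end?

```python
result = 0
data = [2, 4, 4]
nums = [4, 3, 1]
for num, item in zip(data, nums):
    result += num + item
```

Let's trace through this code step by step.

Initialize: result = 0
Initialize: data = [2, 4, 4]
Initialize: nums = [4, 3, 1]
Entering loop: for num, item in zip(data, nums):

After execution: result = 18
18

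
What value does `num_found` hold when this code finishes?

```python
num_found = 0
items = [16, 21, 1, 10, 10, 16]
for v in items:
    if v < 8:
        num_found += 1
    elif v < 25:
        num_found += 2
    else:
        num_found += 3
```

Let's trace through this code step by step.

Initialize: num_found = 0
Initialize: items = [16, 21, 1, 10, 10, 16]
Entering loop: for v in items:

After execution: num_found = 11
11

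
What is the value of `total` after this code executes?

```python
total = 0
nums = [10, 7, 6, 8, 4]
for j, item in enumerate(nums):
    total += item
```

Let's trace through this code step by step.

Initialize: total = 0
Initialize: nums = [10, 7, 6, 8, 4]
Entering loop: for j, item in enumerate(nums):

After execution: total = 35
35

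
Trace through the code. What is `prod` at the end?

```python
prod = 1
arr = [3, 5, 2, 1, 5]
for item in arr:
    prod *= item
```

Let's trace through this code step by step.

Initialize: prod = 1
Initialize: arr = [3, 5, 2, 1, 5]
Entering loop: for item in arr:

After execution: prod = 150
150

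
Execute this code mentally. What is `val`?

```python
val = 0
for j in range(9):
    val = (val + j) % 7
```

Let's trace through this code step by step.

Initialize: val = 0
Entering loop: for j in range(9):

After execution: val = 1
1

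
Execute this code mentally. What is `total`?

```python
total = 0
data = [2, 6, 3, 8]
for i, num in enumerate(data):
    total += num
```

Let's trace through this code step by step.

Initialize: total = 0
Initialize: data = [2, 6, 3, 8]
Entering loop: for i, num in enumerate(data):

After execution: total = 19
19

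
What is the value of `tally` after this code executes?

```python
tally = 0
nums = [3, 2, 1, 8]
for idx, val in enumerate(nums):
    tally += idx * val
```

Let's trace through this code step by step.

Initialize: tally = 0
Initialize: nums = [3, 2, 1, 8]
Entering loop: for idx, val in enumerate(nums):

After execution: tally = 28
28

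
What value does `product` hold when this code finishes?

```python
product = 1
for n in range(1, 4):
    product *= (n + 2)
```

Let's trace through this code step by step.

Initialize: product = 1
Entering loop: for n in range(1, 4):

After execution: product = 60
60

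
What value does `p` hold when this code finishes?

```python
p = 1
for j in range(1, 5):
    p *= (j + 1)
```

Let's trace through this code step by step.

Initialize: p = 1
Entering loop: for j in range(1, 5):

After execution: p = 120
120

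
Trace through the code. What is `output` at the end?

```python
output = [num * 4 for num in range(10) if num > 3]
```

Let's trace through this code step by step.

Initialize: output = [num * 4 for num in range(10) if num > 3]

After execution: output = [16, 20, 24, 28, 32, 36]
[16, 20, 24, 28, 32, 36]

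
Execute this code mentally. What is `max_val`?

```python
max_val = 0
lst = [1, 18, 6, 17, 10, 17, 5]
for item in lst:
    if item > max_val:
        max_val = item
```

Let's trace through this code step by step.

Initialize: max_val = 0
Initialize: lst = [1, 18, 6, 17, 10, 17, 5]
Entering loop: for item in lst:

After execution: max_val = 18
18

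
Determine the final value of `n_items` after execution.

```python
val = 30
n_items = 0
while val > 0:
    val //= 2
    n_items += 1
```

Let's trace through this code step by step.

Initialize: val = 30
Initialize: n_items = 0
Entering loop: while val > 0:

After execution: n_items = 5
5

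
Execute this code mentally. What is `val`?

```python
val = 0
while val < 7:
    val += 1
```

Let's trace through this code step by step.

Initialize: val = 0
Entering loop: while val < 7:

After execution: val = 7
7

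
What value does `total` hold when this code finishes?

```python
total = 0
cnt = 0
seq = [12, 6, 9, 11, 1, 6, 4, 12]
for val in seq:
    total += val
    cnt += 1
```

Let's trace through this code step by step.

Initialize: total = 0
Initialize: cnt = 0
Initialize: seq = [12, 6, 9, 11, 1, 6, 4, 12]
Entering loop: for val in seq:

After execution: total = 61
61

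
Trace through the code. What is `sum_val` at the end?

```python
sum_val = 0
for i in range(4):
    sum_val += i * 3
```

Let's trace through this code step by step.

Initialize: sum_val = 0
Entering loop: for i in range(4):

After execution: sum_val = 18
18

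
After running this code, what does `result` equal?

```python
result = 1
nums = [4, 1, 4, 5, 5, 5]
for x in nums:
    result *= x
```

Let's trace through this code step by step.

Initialize: result = 1
Initialize: nums = [4, 1, 4, 5, 5, 5]
Entering loop: for x in nums:

After execution: result = 2000
2000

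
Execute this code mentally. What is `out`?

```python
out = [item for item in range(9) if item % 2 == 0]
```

Let's trace through this code step by step.

Initialize: out = [item for item in range(9) if item % 2 == 0]

After execution: out = [0, 2, 4, 6, 8]
[0, 2, 4, 6, 8]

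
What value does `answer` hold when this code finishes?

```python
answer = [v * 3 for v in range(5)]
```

Let's trace through this code step by step.

Initialize: answer = [v * 3 for v in range(5)]

After execution: answer = [0, 3, 6, 9, 12]
[0, 3, 6, 9, 12]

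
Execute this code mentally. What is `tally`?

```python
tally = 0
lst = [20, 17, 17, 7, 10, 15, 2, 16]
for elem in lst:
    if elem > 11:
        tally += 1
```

Let's trace through this code step by step.

Initialize: tally = 0
Initialize: lst = [20, 17, 17, 7, 10, 15, 2, 16]
Entering loop: for elem in lst:

After execution: tally = 5
5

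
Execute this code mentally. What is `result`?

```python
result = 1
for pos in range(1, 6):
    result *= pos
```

Let's trace through this code step by step.

Initialize: result = 1
Entering loop: for pos in range(1, 6):

After execution: result = 120
120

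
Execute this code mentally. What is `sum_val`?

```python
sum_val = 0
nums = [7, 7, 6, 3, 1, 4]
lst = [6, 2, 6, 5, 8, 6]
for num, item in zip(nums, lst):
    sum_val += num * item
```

Let's trace through this code step by step.

Initialize: sum_val = 0
Initialize: nums = [7, 7, 6, 3, 1, 4]
Initialize: lst = [6, 2, 6, 5, 8, 6]
Entering loop: for num, item in zip(nums, lst):

After execution: sum_val = 139
139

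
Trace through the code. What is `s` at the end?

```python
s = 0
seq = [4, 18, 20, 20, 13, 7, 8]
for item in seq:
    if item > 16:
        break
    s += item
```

Let's trace through this code step by step.

Initialize: s = 0
Initialize: seq = [4, 18, 20, 20, 13, 7, 8]
Entering loop: for item in seq:

After execution: s = 4
4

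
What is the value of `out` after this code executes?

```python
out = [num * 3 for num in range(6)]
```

Let's trace through this code step by step.

Initialize: out = [num * 3 for num in range(6)]

After execution: out = [0, 3, 6, 9, 12, 15]
[0, 3, 6, 9, 12, 15]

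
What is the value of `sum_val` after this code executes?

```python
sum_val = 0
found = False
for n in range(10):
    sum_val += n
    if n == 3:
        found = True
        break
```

Let's trace through this code step by step.

Initialize: sum_val = 0
Initialize: found = False
Entering loop: for n in range(10):

After execution: sum_val = 6
6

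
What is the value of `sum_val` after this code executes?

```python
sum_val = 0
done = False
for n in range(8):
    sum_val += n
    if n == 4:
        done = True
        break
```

Let's trace through this code step by step.

Initialize: sum_val = 0
Initialize: done = False
Entering loop: for n in range(8):

After execution: sum_val = 10
10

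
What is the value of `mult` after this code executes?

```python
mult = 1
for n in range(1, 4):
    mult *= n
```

Let's trace through this code step by step.

Initialize: mult = 1
Entering loop: for n in range(1, 4):

After execution: mult = 6
6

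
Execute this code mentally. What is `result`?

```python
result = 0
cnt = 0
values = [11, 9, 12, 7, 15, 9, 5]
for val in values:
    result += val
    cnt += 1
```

Let's trace through this code step by step.

Initialize: result = 0
Initialize: cnt = 0
Initialize: values = [11, 9, 12, 7, 15, 9, 5]
Entering loop: for val in values:

After execution: result = 68
68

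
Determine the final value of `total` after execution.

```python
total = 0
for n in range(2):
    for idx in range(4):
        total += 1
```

Let's trace through this code step by step.

Initialize: total = 0
Entering loop: for n in range(2):

After execution: total = 8
8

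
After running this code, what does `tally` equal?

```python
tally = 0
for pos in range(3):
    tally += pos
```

Let's trace through this code step by step.

Initialize: tally = 0
Entering loop: for pos in range(3):

After execution: tally = 3
3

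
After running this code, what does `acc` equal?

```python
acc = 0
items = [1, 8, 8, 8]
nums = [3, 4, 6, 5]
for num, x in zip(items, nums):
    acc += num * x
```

Let's trace through this code step by step.

Initialize: acc = 0
Initialize: items = [1, 8, 8, 8]
Initialize: nums = [3, 4, 6, 5]
Entering loop: for num, x in zip(items, nums):

After execution: acc = 123
123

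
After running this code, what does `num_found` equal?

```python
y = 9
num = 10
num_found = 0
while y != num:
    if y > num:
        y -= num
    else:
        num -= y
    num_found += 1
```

Let's trace through this code step by step.

Initialize: y = 9
Initialize: num = 10
Initialize: num_found = 0
Entering loop: while y != num:

After execution: num_found = 9
9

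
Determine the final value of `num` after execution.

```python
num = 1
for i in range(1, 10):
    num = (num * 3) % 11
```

Let's trace through this code step by step.

Initialize: num = 1
Entering loop: for i in range(1, 10):

After execution: num = 4
4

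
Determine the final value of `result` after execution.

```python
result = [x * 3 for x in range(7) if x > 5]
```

Let's trace through this code step by step.

Initialize: result = [x * 3 for x in range(7) if x > 5]

After execution: result = [18]
[18]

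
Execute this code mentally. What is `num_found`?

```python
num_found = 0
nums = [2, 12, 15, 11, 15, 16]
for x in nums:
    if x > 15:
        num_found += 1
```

Let's trace through this code step by step.

Initialize: num_found = 0
Initialize: nums = [2, 12, 15, 11, 15, 16]
Entering loop: for x in nums:

After execution: num_found = 1
1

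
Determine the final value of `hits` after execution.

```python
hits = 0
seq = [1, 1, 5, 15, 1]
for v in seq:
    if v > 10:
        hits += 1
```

Let's trace through this code step by step.

Initialize: hits = 0
Initialize: seq = [1, 1, 5, 15, 1]
Entering loop: for v in seq:

After execution: hits = 1
1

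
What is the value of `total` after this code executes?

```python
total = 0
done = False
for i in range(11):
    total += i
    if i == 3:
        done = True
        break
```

Let's trace through this code step by step.

Initialize: total = 0
Initialize: done = False
Entering loop: for i in range(11):

After execution: total = 6
6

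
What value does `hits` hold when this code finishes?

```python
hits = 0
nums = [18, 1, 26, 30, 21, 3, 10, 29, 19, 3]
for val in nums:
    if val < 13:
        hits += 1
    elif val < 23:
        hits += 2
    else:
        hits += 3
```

Let's trace through this code step by step.

Initialize: hits = 0
Initialize: nums = [18, 1, 26, 30, 21, 3, 10, 29, 19, 3]
Entering loop: for val in nums:

After execution: hits = 19
19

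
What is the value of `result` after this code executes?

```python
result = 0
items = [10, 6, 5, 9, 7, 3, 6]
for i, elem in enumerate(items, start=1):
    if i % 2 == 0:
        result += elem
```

Let's trace through this code step by step.

Initialize: result = 0
Initialize: items = [10, 6, 5, 9, 7, 3, 6]
Entering loop: for i, elem in enumerate(items, start=1):

After execution: result = 18
18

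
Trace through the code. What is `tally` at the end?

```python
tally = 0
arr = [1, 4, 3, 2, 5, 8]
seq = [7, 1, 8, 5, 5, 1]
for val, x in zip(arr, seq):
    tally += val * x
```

Let's trace through this code step by step.

Initialize: tally = 0
Initialize: arr = [1, 4, 3, 2, 5, 8]
Initialize: seq = [7, 1, 8, 5, 5, 1]
Entering loop: for val, x in zip(arr, seq):

After execution: tally = 78
78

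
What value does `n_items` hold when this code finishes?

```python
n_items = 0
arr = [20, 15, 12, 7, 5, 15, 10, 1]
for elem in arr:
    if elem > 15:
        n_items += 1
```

Let's trace through this code step by step.

Initialize: n_items = 0
Initialize: arr = [20, 15, 12, 7, 5, 15, 10, 1]
Entering loop: for elem in arr:

After execution: n_items = 1
1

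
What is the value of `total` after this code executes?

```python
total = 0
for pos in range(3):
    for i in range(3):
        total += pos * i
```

Let's trace through this code step by step.

Initialize: total = 0
Entering loop: for pos in range(3):

After execution: total = 9
9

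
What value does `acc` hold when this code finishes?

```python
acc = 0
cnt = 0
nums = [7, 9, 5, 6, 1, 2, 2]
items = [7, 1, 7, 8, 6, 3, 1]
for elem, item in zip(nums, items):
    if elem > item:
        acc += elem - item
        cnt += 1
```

Let's trace through this code step by step.

Initialize: acc = 0
Initialize: cnt = 0
Initialize: nums = [7, 9, 5, 6, 1, 2, 2]
Initialize: items = [7, 1, 7, 8, 6, 3, 1]
Entering loop: for elem, item in zip(nums, items):

After execution: acc = 9
9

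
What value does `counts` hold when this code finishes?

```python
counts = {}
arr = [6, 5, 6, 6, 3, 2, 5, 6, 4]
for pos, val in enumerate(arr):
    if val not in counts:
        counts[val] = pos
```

Let's trace through this code step by step.

Initialize: counts = {}
Initialize: arr = [6, 5, 6, 6, 3, 2, 5, 6, 4]
Entering loop: for pos, val in enumerate(arr):

After execution: counts = {6: 0, 5: 1, 3: 4, 2: 5, 4: 8}
{6: 0, 5: 1, 3: 4, 2: 5, 4: 8}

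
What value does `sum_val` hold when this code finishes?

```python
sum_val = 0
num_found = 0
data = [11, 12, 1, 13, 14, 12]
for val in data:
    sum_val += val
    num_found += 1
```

Let's trace through this code step by step.

Initialize: sum_val = 0
Initialize: num_found = 0
Initialize: data = [11, 12, 1, 13, 14, 12]
Entering loop: for val in data:

After execution: sum_val = 63
63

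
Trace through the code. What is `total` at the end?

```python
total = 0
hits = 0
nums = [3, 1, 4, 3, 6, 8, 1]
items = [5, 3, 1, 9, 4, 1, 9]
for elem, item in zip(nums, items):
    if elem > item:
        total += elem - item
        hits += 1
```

Let's trace through this code step by step.

Initialize: total = 0
Initialize: hits = 0
Initialize: nums = [3, 1, 4, 3, 6, 8, 1]
Initialize: items = [5, 3, 1, 9, 4, 1, 9]
Entering loop: for elem, item in zip(nums, items):

After execution: total = 12
12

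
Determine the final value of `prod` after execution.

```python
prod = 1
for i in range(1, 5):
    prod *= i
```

Let's trace through this code step by step.

Initialize: prod = 1
Entering loop: for i in range(1, 5):

After execution: prod = 24
24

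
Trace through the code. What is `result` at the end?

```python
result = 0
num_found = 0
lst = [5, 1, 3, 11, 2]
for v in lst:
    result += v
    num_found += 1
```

Let's trace through this code step by step.

Initialize: result = 0
Initialize: num_found = 0
Initialize: lst = [5, 1, 3, 11, 2]
Entering loop: for v in lst:

After execution: result = 22
22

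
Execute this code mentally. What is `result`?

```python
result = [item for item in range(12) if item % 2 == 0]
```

Let's trace through this code step by step.

Initialize: result = [item for item in range(12) if item % 2 == 0]

After execution: result = [0, 2, 4, 6, 8, 10]
[0, 2, 4, 6, 8, 10]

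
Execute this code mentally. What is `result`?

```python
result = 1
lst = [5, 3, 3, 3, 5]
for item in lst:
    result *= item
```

Let's trace through this code step by step.

Initialize: result = 1
Initialize: lst = [5, 3, 3, 3, 5]
Entering loop: for item in lst:

After execution: result = 675
675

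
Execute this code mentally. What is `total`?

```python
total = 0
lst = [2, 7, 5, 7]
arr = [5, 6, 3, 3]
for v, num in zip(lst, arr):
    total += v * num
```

Let's trace through this code step by step.

Initialize: total = 0
Initialize: lst = [2, 7, 5, 7]
Initialize: arr = [5, 6, 3, 3]
Entering loop: for v, num in zip(lst, arr):

After execution: total = 88
88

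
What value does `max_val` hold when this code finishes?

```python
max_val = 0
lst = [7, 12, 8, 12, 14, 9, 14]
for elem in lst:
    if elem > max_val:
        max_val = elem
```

Let's trace through this code step by step.

Initialize: max_val = 0
Initialize: lst = [7, 12, 8, 12, 14, 9, 14]
Entering loop: for elem in lst:

After execution: max_val = 14
14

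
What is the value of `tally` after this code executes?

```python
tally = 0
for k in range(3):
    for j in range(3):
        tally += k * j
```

Let's trace through this code step by step.

Initialize: tally = 0
Entering loop: for k in range(3):

After execution: tally = 9
9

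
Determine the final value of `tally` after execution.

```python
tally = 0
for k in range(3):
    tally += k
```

Let's trace through this code step by step.

Initialize: tally = 0
Entering loop: for k in range(3):

After execution: tally = 3
3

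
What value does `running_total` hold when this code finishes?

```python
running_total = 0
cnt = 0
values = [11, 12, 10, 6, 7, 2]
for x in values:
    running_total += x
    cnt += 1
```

Let's trace through this code step by step.

Initialize: running_total = 0
Initialize: cnt = 0
Initialize: values = [11, 12, 10, 6, 7, 2]
Entering loop: for x in values:

After execution: running_total = 48
48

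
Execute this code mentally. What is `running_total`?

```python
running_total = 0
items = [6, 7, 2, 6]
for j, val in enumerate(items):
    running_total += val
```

Let's trace through this code step by step.

Initialize: running_total = 0
Initialize: items = [6, 7, 2, 6]
Entering loop: for j, val in enumerate(items):

After execution: running_total = 21
21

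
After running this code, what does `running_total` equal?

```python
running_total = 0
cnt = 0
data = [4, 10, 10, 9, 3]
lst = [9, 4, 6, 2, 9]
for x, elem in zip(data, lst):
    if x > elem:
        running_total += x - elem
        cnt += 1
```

Let's trace through this code step by step.

Initialize: running_total = 0
Initialize: cnt = 0
Initialize: data = [4, 10, 10, 9, 3]
Initialize: lst = [9, 4, 6, 2, 9]
Entering loop: for x, elem in zip(data, lst):

After execution: running_total = 17
17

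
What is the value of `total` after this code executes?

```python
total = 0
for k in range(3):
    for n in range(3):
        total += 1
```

Let's trace through this code step by step.

Initialize: total = 0
Entering loop: for k in range(3):

After execution: total = 9
9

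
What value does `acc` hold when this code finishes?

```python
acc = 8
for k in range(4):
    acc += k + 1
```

Let's trace through this code step by step.

Initialize: acc = 8
Entering loop: for k in range(4):

After execution: acc = 18
18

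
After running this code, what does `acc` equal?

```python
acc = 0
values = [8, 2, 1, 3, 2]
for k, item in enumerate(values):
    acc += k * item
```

Let's trace through this code step by step.

Initialize: acc = 0
Initialize: values = [8, 2, 1, 3, 2]
Entering loop: for k, item in enumerate(values):

After execution: acc = 21
21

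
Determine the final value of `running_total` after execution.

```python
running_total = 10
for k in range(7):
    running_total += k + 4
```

Let's trace through this code step by step.

Initialize: running_total = 10
Entering loop: for k in range(7):

After execution: running_total = 59
59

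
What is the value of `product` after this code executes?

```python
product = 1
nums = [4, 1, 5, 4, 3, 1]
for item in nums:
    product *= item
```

Let's trace through this code step by step.

Initialize: product = 1
Initialize: nums = [4, 1, 5, 4, 3, 1]
Entering loop: for item in nums:

After execution: product = 240
240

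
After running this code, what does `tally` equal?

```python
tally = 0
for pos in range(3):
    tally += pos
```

Let's trace through this code step by step.

Initialize: tally = 0
Entering loop: for pos in range(3):

After execution: tally = 3
3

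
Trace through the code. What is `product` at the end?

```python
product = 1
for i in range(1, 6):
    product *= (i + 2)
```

Let's trace through this code step by step.

Initialize: product = 1
Entering loop: for i in range(1, 6):

After execution: product = 2520
2520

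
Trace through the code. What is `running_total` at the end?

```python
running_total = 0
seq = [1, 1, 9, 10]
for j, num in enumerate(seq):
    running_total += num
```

Let's trace through this code step by step.

Initialize: running_total = 0
Initialize: seq = [1, 1, 9, 10]
Entering loop: for j, num in enumerate(seq):

After execution: running_total = 21
21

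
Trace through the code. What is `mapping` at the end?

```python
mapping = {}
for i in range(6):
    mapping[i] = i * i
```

Let's trace through this code step by step.

Initialize: mapping = {}
Entering loop: for i in range(6):

After execution: mapping = {0: 0, 1: 1, 2: 4, 3: 9, 4: 16, 5: 25}
{0: 0, 1: 1, 2: 4, 3: 9, 4: 16, 5: 25}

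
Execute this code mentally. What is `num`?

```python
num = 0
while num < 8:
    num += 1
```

Let's trace through this code step by step.

Initialize: num = 0
Entering loop: while num < 8:

After execution: num = 8
8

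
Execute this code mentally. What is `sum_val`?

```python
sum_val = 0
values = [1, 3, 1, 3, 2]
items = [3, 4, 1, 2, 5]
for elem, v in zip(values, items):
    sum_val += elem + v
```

Let's trace through this code step by step.

Initialize: sum_val = 0
Initialize: values = [1, 3, 1, 3, 2]
Initialize: items = [3, 4, 1, 2, 5]
Entering loop: for elem, v in zip(values, items):

After execution: sum_val = 25
25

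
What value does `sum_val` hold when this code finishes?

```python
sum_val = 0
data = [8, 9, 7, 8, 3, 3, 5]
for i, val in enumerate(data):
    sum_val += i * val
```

Let's trace through this code step by step.

Initialize: sum_val = 0
Initialize: data = [8, 9, 7, 8, 3, 3, 5]
Entering loop: for i, val in enumerate(data):

After execution: sum_val = 104
104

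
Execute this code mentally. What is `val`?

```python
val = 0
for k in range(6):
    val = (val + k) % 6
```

Let's trace through this code step by step.

Initialize: val = 0
Entering loop: for k in range(6):

After execution: val = 3
3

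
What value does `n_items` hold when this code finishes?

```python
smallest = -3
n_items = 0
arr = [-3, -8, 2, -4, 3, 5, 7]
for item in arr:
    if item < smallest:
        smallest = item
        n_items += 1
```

Let's trace through this code step by step.

Initialize: smallest = -3
Initialize: n_items = 0
Initialize: arr = [-3, -8, 2, -4, 3, 5, 7]
Entering loop: for item in arr:

After execution: n_items = 1
1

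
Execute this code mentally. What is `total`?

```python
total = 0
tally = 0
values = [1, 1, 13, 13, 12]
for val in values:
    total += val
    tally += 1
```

Let's trace through this code step by step.

Initialize: total = 0
Initialize: tally = 0
Initialize: values = [1, 1, 13, 13, 12]
Entering loop: for val in values:

After execution: total = 40
40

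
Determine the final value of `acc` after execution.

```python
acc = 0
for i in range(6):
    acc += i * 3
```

Let's trace through this code step by step.

Initialize: acc = 0
Entering loop: for i in range(6):

After execution: acc = 45
45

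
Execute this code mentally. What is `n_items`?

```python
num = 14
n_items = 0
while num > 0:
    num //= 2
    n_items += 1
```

Let's trace through this code step by step.

Initialize: num = 14
Initialize: n_items = 0
Entering loop: while num > 0:

After execution: n_items = 4
4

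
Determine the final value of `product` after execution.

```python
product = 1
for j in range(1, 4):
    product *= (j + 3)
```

Let's trace through this code step by step.

Initialize: product = 1
Entering loop: for j in range(1, 4):

After execution: product = 120
120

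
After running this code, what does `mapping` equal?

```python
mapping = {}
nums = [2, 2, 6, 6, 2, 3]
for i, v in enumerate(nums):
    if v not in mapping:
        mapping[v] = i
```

Let's trace through this code step by step.

Initialize: mapping = {}
Initialize: nums = [2, 2, 6, 6, 2, 3]
Entering loop: for i, v in enumerate(nums):

After execution: mapping = {2: 0, 6: 2, 3: 5}
{2: 0, 6: 2, 3: 5}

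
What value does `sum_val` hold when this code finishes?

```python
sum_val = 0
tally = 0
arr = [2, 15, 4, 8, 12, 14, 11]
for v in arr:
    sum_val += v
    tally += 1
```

Let's trace through this code step by step.

Initialize: sum_val = 0
Initialize: tally = 0
Initialize: arr = [2, 15, 4, 8, 12, 14, 11]
Entering loop: for v in arr:

After execution: sum_val = 66
66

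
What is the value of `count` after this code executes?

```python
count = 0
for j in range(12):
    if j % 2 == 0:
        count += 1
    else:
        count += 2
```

Let's trace through this code step by step.

Initialize: count = 0
Entering loop: for j in range(12):

After execution: count = 18
18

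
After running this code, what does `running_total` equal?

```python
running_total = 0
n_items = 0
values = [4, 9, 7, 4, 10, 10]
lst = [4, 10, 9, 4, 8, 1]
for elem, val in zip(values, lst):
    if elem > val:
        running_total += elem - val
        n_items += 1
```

Let's trace through this code step by step.

Initialize: running_total = 0
Initialize: n_items = 0
Initialize: values = [4, 9, 7, 4, 10, 10]
Initialize: lst = [4, 10, 9, 4, 8, 1]
Entering loop: for elem, val in zip(values, lst):

After execution: running_total = 11
11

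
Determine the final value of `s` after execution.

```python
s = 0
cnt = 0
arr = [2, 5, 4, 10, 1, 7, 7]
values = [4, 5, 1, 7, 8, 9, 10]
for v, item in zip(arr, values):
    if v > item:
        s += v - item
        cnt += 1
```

Let's trace through this code step by step.

Initialize: s = 0
Initialize: cnt = 0
Initialize: arr = [2, 5, 4, 10, 1, 7, 7]
Initialize: values = [4, 5, 1, 7, 8, 9, 10]
Entering loop: for v, item in zip(arr, values):

After execution: s = 6
6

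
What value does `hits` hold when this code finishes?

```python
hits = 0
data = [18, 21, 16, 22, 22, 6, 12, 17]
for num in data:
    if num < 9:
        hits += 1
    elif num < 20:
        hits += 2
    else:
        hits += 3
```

Let's trace through this code step by step.

Initialize: hits = 0
Initialize: data = [18, 21, 16, 22, 22, 6, 12, 17]
Entering loop: for num in data:

After execution: hits = 18
18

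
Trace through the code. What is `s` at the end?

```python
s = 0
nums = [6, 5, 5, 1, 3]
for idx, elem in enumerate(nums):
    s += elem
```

Let's trace through this code step by step.

Initialize: s = 0
Initialize: nums = [6, 5, 5, 1, 3]
Entering loop: for idx, elem in enumerate(nums):

After execution: s = 20
20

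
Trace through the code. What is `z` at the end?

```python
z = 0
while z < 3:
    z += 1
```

Let's trace through this code step by step.

Initialize: z = 0
Entering loop: while z < 3:

After execution: z = 3
3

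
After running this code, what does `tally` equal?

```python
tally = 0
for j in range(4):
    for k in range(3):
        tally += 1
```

Let's trace through this code step by step.

Initialize: tally = 0
Entering loop: for j in range(4):

After execution: tally = 12
12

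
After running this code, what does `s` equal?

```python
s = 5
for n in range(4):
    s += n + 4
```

Let's trace through this code step by step.

Initialize: s = 5
Entering loop: for n in range(4):

After execution: s = 27
27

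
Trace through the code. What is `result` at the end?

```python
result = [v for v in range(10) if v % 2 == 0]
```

Let's trace through this code step by step.

Initialize: result = [v for v in range(10) if v % 2 == 0]

After execution: result = [0, 2, 4, 6, 8]
[0, 2, 4, 6, 8]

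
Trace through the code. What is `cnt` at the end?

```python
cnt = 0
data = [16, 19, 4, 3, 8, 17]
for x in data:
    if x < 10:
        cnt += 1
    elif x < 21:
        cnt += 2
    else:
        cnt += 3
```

Let's trace through this code step by step.

Initialize: cnt = 0
Initialize: data = [16, 19, 4, 3, 8, 17]
Entering loop: for x in data:

After execution: cnt = 9
9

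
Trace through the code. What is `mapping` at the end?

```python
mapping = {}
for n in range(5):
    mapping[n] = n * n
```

Let's trace through this code step by step.

Initialize: mapping = {}
Entering loop: for n in range(5):

After execution: mapping = {0: 0, 1: 1, 2: 4, 3: 9, 4: 16}
{0: 0, 1: 1, 2: 4, 3: 9, 4: 16}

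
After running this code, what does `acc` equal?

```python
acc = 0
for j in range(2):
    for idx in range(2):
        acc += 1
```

Let's trace through this code step by step.

Initialize: acc = 0
Entering loop: for j in range(2):

After execution: acc = 4
4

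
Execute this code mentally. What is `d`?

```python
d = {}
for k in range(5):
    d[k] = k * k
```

Let's trace through this code step by step.

Initialize: d = {}
Entering loop: for k in range(5):

After execution: d = {0: 0, 1: 1, 2: 4, 3: 9, 4: 16}
{0: 0, 1: 1, 2: 4, 3: 9, 4: 16}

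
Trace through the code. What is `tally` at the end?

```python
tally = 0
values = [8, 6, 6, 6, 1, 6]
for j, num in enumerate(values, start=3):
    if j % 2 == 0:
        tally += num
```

Let's trace through this code step by step.

Initialize: tally = 0
Initialize: values = [8, 6, 6, 6, 1, 6]
Entering loop: for j, num in enumerate(values, start=3):

After execution: tally = 18
18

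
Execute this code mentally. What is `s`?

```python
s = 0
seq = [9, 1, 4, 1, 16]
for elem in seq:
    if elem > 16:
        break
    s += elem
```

Let's trace through this code step by step.

Initialize: s = 0
Initialize: seq = [9, 1, 4, 1, 16]
Entering loop: for elem in seq:

After execution: s = 31
31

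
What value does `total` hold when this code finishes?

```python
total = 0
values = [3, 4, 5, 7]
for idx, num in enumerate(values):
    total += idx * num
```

Let's trace through this code step by step.

Initialize: total = 0
Initialize: values = [3, 4, 5, 7]
Entering loop: for idx, num in enumerate(values):

After execution: total = 35
35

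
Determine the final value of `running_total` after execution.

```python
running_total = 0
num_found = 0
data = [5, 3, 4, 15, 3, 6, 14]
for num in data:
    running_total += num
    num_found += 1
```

Let's trace through this code step by step.

Initialize: running_total = 0
Initialize: num_found = 0
Initialize: data = [5, 3, 4, 15, 3, 6, 14]
Entering loop: for num in data:

After execution: running_total = 50
50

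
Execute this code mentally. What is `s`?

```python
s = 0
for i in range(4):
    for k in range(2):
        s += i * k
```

Let's trace through this code step by step.

Initialize: s = 0
Entering loop: for i in range(4):

After execution: s = 6
6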